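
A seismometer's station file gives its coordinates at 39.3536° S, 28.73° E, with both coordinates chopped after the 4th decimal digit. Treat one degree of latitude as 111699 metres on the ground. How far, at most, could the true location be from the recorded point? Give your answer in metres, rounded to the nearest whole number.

14 metres

Truncating at 4 decimal places can drop up to a full unit in the last place, so each coordinate may be off by as much as 0.0001°.
Latitude error → 0.0001 × 111699 = 11.1699 m along the meridian.
E–W at 39.3536°: 0.0001° × 111699 × cos 39.3536° = 0.0001 × 111699 × 0.7732 ≈ 8.6371 m.
Combining orthogonally: (11.1699² + 8.6371²)^½ ≈ 14.1197 m.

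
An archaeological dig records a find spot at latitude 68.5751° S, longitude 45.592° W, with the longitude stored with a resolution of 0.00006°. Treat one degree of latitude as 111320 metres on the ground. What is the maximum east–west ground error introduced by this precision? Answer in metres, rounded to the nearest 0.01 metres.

1.22 metres

With a 0.00006° grid the true value lies within half a step, ±0.00006°/2 = ±3e-05°, of the stored one.
One degree of longitude at 68.5751° is 111320 × cos 68.5751° ≈ 111320 × 0.3653 = 40663.1 m.
Maximum E–W displacement: 3e-05 × 40663.1 = 1.21989 m.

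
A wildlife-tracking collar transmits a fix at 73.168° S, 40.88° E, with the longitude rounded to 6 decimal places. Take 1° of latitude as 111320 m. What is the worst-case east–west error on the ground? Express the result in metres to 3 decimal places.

0.016 metres

Rounding to 6 decimal places leaves the longitude within ±5e-07° of the true value.
One degree of longitude at 73.168° is 111320 × cos 73.168° ≈ 111320 × 0.2896 = 32234.5 m.
So at most 5e-07° × 32234.5 ≈ 0.0161173 m east–west.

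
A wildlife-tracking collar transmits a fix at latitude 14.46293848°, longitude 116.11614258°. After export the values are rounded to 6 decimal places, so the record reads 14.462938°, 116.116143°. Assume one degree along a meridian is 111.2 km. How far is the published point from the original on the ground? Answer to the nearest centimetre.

7 centimetres

The latitude changed by +0.00000048° and the longitude by -0.00000042°.
North–south shift: 0.00000048 × 111200 = 0.053376 m.
E–W at 14.4629°: -0.00000042° × 111200 × cos 14.4629° = -0.00000042 × 111200 × 0.9683 ≈ -0.0452239 m.
Combined displacement = (0.053376² + 0.0452239²)^½ ≈ 0.0699586 m.
That is 0.0699586 m = 6.9959 cm.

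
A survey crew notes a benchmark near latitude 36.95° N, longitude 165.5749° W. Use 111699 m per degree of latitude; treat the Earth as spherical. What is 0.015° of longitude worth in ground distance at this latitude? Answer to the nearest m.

At 36.95° a degree of longitude is 111699 × cos 36.95° ≈ 89265.4 m, so 0.015° corresponds to 1338.98 m.

1339 m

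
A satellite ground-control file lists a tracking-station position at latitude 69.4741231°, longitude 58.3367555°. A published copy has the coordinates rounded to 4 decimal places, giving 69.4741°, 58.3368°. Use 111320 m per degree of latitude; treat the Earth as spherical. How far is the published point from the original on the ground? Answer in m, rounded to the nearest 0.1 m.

3.1 m

The latitude changed by +0.0000231° and the longitude by -0.0000445°.
N–S: 0.0000231° × 111320 m/° = 2.57149 m.
E–W at 69.4741°: -0.0000445° × 111320 × cos 69.4741° = -0.0000445 × 111320 × 0.3506 ≈ -1.73693 m.
Hypotenuse of the two orthogonal shifts: √(2.57149² + 1.73693²) = 3.10315 m.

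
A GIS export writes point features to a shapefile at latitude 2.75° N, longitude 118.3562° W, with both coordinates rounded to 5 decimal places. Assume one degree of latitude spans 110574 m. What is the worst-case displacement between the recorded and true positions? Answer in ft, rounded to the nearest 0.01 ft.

2.56 ft

Rounding to 5 decimal places leaves each coordinate within ±5e-06° of the true value.
Latitude error → 5e-06 × 110574 = 0.55287 m along the meridian.
Longitude error → 5e-06 × 110574 × cos 2.75° = 5e-06 × 110574 × 0.9988 ≈ 0.552233 m.
Worst case both components are at the extreme and orthogonal: √(0.55287² + 0.552233²) ≈ 0.781426 m.
Converting: 0.781426 m × 3.2808 ft/m ≈ 2.5637 ft.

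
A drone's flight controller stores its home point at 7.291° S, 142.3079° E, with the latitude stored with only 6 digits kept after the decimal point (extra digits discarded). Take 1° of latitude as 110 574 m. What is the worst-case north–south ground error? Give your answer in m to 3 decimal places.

0.111 m

Truncating at 6 decimal places can drop up to a full unit in the last place, so the latitude may be off by as much as 1e-06°.
Along the meridian that is 1e-06° × 110574 m/° = 0.110574 m.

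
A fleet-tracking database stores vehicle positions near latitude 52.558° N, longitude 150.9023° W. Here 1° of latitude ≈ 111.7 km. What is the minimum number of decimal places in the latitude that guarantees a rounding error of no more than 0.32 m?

6 decimal places

One degree of latitude covers 111700 m.
Rounding to N decimal places gives at most 0.5 × 10⁻ᴺ degrees of error, i.e. 0.5 × 10⁻ᴺ × 111700 m.
Need 0.5 × 111700 × 10⁻ᴺ ≤ 0.32 → 10⁻ᴺ ≤ 5.730e-06, so N ≥ 5.24.
At 5 places the error can reach 0.558 m, but 6 places keeps it to 0.0558 m.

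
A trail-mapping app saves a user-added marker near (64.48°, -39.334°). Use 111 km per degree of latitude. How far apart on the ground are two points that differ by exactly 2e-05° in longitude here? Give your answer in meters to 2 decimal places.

0.96 meters

2e-05° of longitude at 64.48° is 2e-05 × 111000 × cos 64.48° ≈ 2e-05 × 47821.7 = 0.956434 m.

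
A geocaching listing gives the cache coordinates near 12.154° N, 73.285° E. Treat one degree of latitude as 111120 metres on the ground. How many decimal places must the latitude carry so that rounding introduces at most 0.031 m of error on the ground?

7 decimal places

One degree of latitude covers 111120 m.
N decimal places → at most half a unit in the last place, 0.5 × 10⁻ᴺ° = 111120/2 × 10⁻ᴺ m.
Setting 55560 × 10⁻ᴺ ≤ 0.031 gives 10ᴺ ≥ 1.792e+06, i.e. N ≥ 6.25.
N = 6 would give 0.0556 m (too coarse); N = 7 gives 0.00556 m ≤ 0.031 m.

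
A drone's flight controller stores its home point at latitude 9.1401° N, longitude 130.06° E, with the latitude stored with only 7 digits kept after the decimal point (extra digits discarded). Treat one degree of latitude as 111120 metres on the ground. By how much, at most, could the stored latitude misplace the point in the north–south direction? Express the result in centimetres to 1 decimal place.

1.1 centimetres

Truncating at 7 decimal places can drop up to a full unit in the last place, so the latitude may be off by as much as 1e-07°.
North–south distance: 1e-07° × 111120 m/° = 0.011112 m.
That is 0.011112 m = 1.1112 cm.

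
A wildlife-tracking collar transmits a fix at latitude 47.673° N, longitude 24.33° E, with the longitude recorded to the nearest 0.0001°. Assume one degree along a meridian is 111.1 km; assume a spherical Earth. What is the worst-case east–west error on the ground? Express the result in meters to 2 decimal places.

Rounding to 4 decimal places leaves the longitude within ±5e-05° of the true value.
Parallels shrink by cos φ, so at 47.673° a degree of longitude is 111100 × 0.6734 ≈ 74810.4 m.
Maximum E–W displacement: 5e-05 × 74810.4 = 3.74052 m.

3.74 meters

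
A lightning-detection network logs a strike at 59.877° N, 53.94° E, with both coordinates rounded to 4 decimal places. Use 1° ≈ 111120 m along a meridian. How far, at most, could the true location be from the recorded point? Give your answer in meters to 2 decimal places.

Rounding to 4 decimal places leaves each coordinate within ±5e-05° of the true value.
Latitude error → 5e-05 × 111120 = 5.556 m along the meridian.
E–W at 59.877°: 5e-05° × 111120 × cos 59.877° = 5e-05 × 111120 × 0.5019 ≈ 2.78832 m.
Combining orthogonally: (5.556² + 2.78832²)^½ ≈ 6.21642 m.

6.22 meters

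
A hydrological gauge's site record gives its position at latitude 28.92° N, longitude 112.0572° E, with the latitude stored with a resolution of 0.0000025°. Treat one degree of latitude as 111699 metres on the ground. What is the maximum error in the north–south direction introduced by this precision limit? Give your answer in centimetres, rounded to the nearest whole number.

With a 0.0000025° grid the true value lies within half a step, ±0.0000025°/2 = ±1.25e-06°, of the stored one.
North–south distance: 1.25e-06° × 111699 m/° = 0.139624 m.
That is 0.139624 m = 13.962 cm.

14 centimetres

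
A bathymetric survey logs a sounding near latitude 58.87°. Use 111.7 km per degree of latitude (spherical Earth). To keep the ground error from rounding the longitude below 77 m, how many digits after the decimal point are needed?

At 58.87° one degree of longitude covers 111700 × cos 58.87° ≈ 111700 × 0.5170 ≈ 57746.8 m.
Rounding to N decimal places gives at most 0.5 × 10⁻ᴺ degrees of error, i.e. 0.5 × 10⁻ᴺ × 57746.8 m.
Need 0.5 × 57746.8 × 10⁻ᴺ ≤ 77 → 10⁻ᴺ ≤ 2.667e-03, so N ≥ 2.57.
So 3 decimal places suffice (28.9 m); 2 would allow up to 289 m.

3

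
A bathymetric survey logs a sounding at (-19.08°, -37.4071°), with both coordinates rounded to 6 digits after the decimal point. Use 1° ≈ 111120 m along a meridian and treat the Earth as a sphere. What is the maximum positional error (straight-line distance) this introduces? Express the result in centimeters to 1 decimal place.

7.6 centimeters

Rounding to 6 decimal places leaves each coordinate within ±5e-07° of the true value.
North–south component: 5e-07° × 111120 = 0.05556 m.
Longitude error → 5e-07 × 111120 × cos 19.08° = 5e-07 × 111120 × 0.9451 ≈ 0.0525077 m.
The two errors are perpendicular, so the maximum displacement is √(0.05556² + 0.0525077²) ≈ 0.0764459 m.
That is 0.0764459 m = 7.6446 cm.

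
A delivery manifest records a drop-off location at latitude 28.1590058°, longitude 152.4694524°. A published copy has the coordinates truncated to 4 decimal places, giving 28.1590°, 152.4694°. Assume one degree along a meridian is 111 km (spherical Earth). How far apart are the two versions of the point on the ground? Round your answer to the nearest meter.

Δlat = 28.1590058 − 28.1590 = +0.0000058°; Δlon = 152.4694524 − 152.4694 = +0.0000524°.
North–south shift: 0.0000058 × 111000 = 0.6438 m.
E–W at 28.159°: 0.0000524° × 111000 × cos 28.159° = 0.0000524 × 111000 × 0.8816 ≈ 5.12798 m.
Hypotenuse of the two orthogonal shifts: √(0.6438² + 5.12798²) = 5.16823 m.

5 meters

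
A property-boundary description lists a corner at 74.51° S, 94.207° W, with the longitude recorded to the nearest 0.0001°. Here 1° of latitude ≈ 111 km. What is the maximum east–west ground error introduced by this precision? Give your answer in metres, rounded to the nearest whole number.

Rounding to 4 decimal places leaves the longitude within ±5e-05° of the true value.
At latitude 74.51° a degree of longitude spans 111000 m × cos 74.51° = 111000 × 0.2671 ≈ 29644.8 m.
Maximum E–W displacement: 5e-05 × 29644.8 = 1.48224 m.

1 metres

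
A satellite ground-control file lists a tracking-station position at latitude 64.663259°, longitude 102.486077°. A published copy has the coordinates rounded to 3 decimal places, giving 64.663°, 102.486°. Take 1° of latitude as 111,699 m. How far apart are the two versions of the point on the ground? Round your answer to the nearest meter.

29 meters

The latitude changed by +0.000259° and the longitude by +0.000077°.
N–S: 0.000259° × 111699 m/° = 28.93 m.
E–W at 64.663°: 0.000077° × 111699 × cos 64.663° = 0.000077 × 111699 × 0.4279 ≈ 3.68065 m.
Hypotenuse of the two orthogonal shifts: √(28.93² + 3.68065²) = 29.1632 m.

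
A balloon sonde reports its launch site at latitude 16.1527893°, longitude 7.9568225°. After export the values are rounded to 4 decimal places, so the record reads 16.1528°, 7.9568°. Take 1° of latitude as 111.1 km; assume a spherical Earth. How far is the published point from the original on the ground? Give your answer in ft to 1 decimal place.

8.8 ft

The latitude changed by -0.0000107° and the longitude by +0.0000225°.
North–south shift: -0.0000107 × 111100 = -1.18877 m.
E–W at 16.1528°: 0.0000225° × 111100 × cos 16.1528° = 0.0000225 × 111100 × 0.9605 ≈ 2.40107 m.
Distance: √(1.18877² + 2.40107²) ≈ 2.67924 m.
In feet: 2.67924 m ÷ 0.3048 ≈ 8.7901 ft.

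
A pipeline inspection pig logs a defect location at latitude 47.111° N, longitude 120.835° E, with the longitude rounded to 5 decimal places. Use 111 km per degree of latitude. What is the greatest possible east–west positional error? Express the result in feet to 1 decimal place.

1.2 feet

Rounding to 5 decimal places leaves the longitude within ±5e-06° of the true value.
One degree of longitude at 47.111° is 111000 × cos 47.111° ≈ 111000 × 0.6806 = 75544.4 m.
East–west error: 5e-06° × 75544.4 m/° ≈ 0.377722 m.
Converting: 0.377722 m × 3.2808 ft/m ≈ 1.2392 ft.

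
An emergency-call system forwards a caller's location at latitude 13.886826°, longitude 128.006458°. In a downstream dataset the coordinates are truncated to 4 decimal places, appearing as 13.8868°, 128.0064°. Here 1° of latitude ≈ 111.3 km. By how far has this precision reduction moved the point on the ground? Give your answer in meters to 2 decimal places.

Δlat = 13.886826 − 13.8868 = +0.000026°; Δlon = 128.006458 − 128.0064 = +0.000058°.
N–S: 0.000026° × 111300 m/° = 2.8938 m.
E–W at 13.8868°: 0.000058° × 111300 × cos 13.8868° = 0.000058 × 111300 × 0.9708 ≈ 6.26672 m.
Hypotenuse of the two orthogonal shifts: √(2.8938² + 6.26672²) = 6.9026 m.

6.90 meters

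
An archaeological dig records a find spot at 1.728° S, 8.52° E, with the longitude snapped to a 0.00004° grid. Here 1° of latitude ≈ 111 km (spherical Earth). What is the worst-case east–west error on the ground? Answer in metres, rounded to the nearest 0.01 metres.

With a 0.00004° grid the true value lies within half a step, ±0.00004°/2 = ±2e-05°, of the stored one.
At latitude 1.728° a degree of longitude spans 111000 m × cos 1.728° = 111000 × 0.9995 ≈ 110950 m.
So at most 2e-05° × 110950 ≈ 2.21899 m east–west.

2.22 metres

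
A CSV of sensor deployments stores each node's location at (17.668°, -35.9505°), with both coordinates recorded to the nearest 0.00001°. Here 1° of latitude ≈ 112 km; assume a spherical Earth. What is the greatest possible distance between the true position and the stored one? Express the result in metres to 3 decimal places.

Rounding to 5 decimal places leaves each coordinate within ±5e-06° of the true value.
Latitude error → 5e-06 × 112000 = 0.56 m along the meridian.
East–west component at 17.668°: 5e-06° × 112000 × cos 17.668° ≈ 5e-06 × 106717 ≈ 0.533585 m.
The two errors are perpendicular, so the maximum displacement is √(0.56² + 0.533585²) ≈ 0.773507 m.

0.774 metres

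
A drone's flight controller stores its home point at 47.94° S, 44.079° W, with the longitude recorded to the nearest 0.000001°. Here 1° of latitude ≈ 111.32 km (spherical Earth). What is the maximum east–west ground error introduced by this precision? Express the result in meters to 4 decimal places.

Rounding to 6 decimal places leaves the longitude within ±5e-07° of the true value.
At latitude 47.94° a degree of longitude spans 111320 m × cos 47.94° = 111320 × 0.6699 ≈ 74574.2 m.
Maximum E–W displacement: 5e-07 × 74574.2 = 0.0372871 m.

0.0373 meters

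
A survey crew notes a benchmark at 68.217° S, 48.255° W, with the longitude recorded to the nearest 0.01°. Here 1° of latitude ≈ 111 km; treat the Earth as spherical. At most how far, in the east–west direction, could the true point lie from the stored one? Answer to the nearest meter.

206 meters

Rounding to 2 decimal places leaves the longitude within ±0.005° of the true value.
Parallels shrink by cos φ, so at 68.217° a degree of longitude is 111000 × 0.3711 ≈ 41191.2 m.
Maximum E–W displacement: 0.005 × 41191.2 = 205.956 m.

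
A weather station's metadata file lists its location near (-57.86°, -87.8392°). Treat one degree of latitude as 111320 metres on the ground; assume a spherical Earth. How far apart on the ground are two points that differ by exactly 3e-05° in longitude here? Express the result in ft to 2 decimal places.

5.83 ft

One degree of longitude here spans 111320 × cos 57.86° = 111320 × 0.5320 ≈ 59221.1 m; 3e-05° of that is 1.77663 m.
In feet: 1.77663 m ÷ 0.3048 ≈ 5.8288 ft.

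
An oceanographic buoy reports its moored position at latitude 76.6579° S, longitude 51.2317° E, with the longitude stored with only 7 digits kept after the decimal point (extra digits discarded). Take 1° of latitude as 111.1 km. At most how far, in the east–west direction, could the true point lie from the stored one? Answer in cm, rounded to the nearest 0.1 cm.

Truncating at 7 decimal places can drop up to a full unit in the last place, so the longitude may be off by as much as 1e-07°.
At latitude 76.6579° a degree of longitude spans 111100 m × cos 76.6579° = 111100 × 0.2308 ≈ 25638 m.
So at most 1e-07° × 25638 ≈ 0.0025638 m east–west.
That is 0.0025638 m = 0.25638 cm.

0.3 cm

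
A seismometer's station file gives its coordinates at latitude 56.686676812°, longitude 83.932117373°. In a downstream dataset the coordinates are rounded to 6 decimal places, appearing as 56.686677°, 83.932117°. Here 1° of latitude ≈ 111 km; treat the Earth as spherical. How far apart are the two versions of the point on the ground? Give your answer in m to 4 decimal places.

Δlat = 56.686676812 − 56.686677 = -0.000000188°; Δlon = 83.932117373 − 83.932117 = +0.000000373°.
N–S: -0.000000188° × 111000 m/° = -0.020868 m.
E–W at 56.6867°: 0.000000373° × 111000 × cos 56.6867° = 0.000000373 × 111000 × 0.5492 ≈ 0.0227392 m.
Distance: √(0.020868² + 0.0227392²) ≈ 0.0308633 m.

0.0309 m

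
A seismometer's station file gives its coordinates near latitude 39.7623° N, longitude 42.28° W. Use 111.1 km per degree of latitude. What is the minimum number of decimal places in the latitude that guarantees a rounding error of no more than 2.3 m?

One degree of latitude covers 111100 m.
N decimal places → at most half a unit in the last place, 0.5 × 10⁻ᴺ° = 111100/2 × 10⁻ᴺ m.
Need 0.5 × 111100 × 10⁻ᴺ ≤ 2.3 → 10⁻ᴺ ≤ 4.140e-05, so N ≥ 4.38.
N = 4 would give 5.56 m (too coarse); N = 5 gives 0.555 m ≤ 2.3 m.

5 decimal places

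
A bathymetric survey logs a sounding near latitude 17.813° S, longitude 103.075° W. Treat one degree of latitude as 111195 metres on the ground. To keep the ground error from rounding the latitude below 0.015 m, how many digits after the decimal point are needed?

One degree of latitude covers 111195 m.
N decimal places → at most half a unit in the last place, 0.5 × 10⁻ᴺ° = 111195/2 × 10⁻ᴺ m.
Setting 55597.5 × 10⁻ᴺ ≤ 0.015 gives 10ᴺ ≥ 3.706e+06, i.e. N ≥ 6.57.
N = 6 would give 0.0556 m (too coarse); N = 7 gives 0.00556 m ≤ 0.015 m.

7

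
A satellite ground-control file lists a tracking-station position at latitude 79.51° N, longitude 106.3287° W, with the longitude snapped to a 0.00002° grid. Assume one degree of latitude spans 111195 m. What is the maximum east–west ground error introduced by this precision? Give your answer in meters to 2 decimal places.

0.20 meters

With a 0.00002° grid the true value lies within half a step, ±0.00002°/2 = ±1e-05°, of the stored one.
One degree of longitude at 79.51° is 111195 × cos 79.51° ≈ 111195 × 0.1821 = 20244.6 m.
So at most 1e-05° × 20244.6 ≈ 0.202446 m east–west.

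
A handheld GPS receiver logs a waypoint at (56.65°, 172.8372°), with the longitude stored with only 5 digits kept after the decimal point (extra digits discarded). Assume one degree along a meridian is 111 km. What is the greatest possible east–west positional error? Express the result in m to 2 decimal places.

0.61 m

Truncating at 5 decimal places can drop up to a full unit in the last place, so the longitude may be off by as much as 1e-05°.
Parallels shrink by cos φ, so at 56.65° a degree of longitude is 111000 × 0.5498 ≈ 61022.5 m.
So at most 1e-05° × 61022.5 ≈ 0.610225 m east–west.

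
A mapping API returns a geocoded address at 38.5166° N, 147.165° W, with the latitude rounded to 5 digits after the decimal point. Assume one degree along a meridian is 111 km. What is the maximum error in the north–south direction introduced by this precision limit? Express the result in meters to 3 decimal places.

Rounding to 5 decimal places leaves the latitude within ±5e-06° of the true value.
Along the meridian that is 5e-06° × 111000 m/° = 0.555 m.

0.555 meters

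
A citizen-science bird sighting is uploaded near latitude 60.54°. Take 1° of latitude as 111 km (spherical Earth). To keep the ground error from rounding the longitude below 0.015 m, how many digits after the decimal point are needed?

7 decimal places

At 60.54° one degree of longitude covers 111000 × cos 60.54° ≈ 111000 × 0.4918 ≈ 54591.6 m.
Rounding to N decimal places gives at most 0.5 × 10⁻ᴺ degrees of error, i.e. 0.5 × 10⁻ᴺ × 54591.6 m.
Setting 27295.8 × 10⁻ᴺ ≤ 0.015 gives 10ᴺ ≥ 1.82e+06, i.e. N ≥ 6.26.
N = 6 would give 0.0273 m (too coarse); N = 7 gives 0.00273 m ≤ 0.015 m.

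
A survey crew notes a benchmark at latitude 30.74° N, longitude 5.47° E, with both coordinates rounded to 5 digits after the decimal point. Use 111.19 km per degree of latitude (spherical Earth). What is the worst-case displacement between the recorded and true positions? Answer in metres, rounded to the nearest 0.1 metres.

0.7 metres

Rounding to 5 decimal places leaves each coordinate within ±5e-06° of the true value.
N–S: 5e-06° × 111190 m/° = 0.55595 m.
Longitude error → 5e-06 × 111190 × cos 30.74° = 5e-06 × 111190 × 0.8595 ≈ 0.477837 m.
Combining orthogonally: (0.55595² + 0.477837²)^½ ≈ 0.733081 m.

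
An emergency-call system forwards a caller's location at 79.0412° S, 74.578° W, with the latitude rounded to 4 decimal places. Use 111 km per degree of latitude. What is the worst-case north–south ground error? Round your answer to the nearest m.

6 m

Rounding to 4 decimal places leaves the latitude within ±5e-05° of the true value.
Along the meridian that is 5e-05° × 111000 m/° = 5.55 m.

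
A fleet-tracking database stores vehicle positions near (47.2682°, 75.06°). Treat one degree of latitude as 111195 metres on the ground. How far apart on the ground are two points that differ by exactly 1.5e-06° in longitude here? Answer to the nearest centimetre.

At 47.2682° a degree of longitude is 111195 × cos 47.2682° ≈ 75453.3 m, so 1.5e-06° corresponds to 0.11318 m.
That is 0.11318 m = 11.318 cm.

11 centimetres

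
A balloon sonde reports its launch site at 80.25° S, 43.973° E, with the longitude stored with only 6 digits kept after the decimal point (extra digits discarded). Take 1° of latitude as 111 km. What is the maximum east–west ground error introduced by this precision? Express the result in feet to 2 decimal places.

Truncating at 6 decimal places can drop up to a full unit in the last place, so the longitude may be off by as much as 1e-06°.
Parallels shrink by cos φ, so at 80.25° a degree of longitude is 111000 × 0.1693 ≈ 18797.8 m.
Maximum E–W displacement: 1e-06 × 18797.8 = 0.0187978 m.
In feet: 0.0187978 m ÷ 0.3048 ≈ 0.061673 ft.

0.06 feet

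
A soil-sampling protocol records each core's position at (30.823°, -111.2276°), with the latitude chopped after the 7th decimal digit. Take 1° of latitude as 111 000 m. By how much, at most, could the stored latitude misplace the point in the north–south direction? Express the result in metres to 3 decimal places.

Truncating at 7 decimal places can drop up to a full unit in the last place, so the latitude may be off by as much as 1e-07°.
Along the meridian that is 1e-07° × 111000 m/° = 0.0111 m.

0.011 metres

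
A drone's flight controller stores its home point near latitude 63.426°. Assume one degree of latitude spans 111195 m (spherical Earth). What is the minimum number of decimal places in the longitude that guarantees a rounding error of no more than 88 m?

3

At 63.426° one degree of longitude covers 111195 × cos 63.426° ≈ 111195 × 0.4474 ≈ 49743.4 m.
N decimal places → at most half a unit in the last place, 0.5 × 10⁻ᴺ° = 49743.4/2 × 10⁻ᴺ m.
Need 0.5 × 49743.4 × 10⁻ᴺ ≤ 88 → 10⁻ᴺ ≤ 3.538e-03, so N ≥ 2.45.
N = 2 would give 249 m (too coarse); N = 3 gives 24.9 m ≤ 88 m.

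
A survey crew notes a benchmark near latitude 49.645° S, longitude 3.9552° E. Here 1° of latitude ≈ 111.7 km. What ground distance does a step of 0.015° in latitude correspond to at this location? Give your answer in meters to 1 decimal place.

1675.5 meters

Along a meridian 0.015° is 0.015 × 111700 = 1675.5 m.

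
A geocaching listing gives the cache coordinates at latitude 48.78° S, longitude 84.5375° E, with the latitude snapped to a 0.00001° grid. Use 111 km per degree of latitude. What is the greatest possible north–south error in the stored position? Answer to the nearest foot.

With a 0.00001° grid the true value lies within half a step, ±0.00001°/2 = ±5e-06°, of the stored one.
North–south distance: 5e-06° × 111000 m/° = 0.555 m.
In feet: 0.555 m ÷ 0.3048 ≈ 1.8209 ft.

2 feet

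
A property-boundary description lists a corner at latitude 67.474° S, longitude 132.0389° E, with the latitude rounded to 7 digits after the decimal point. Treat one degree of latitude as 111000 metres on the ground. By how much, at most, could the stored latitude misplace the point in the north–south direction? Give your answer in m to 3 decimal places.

Rounding to 7 decimal places leaves the latitude within ±5e-08° of the true value.
North–south distance: 5e-08° × 111000 m/° = 0.00555 m.

0.006 m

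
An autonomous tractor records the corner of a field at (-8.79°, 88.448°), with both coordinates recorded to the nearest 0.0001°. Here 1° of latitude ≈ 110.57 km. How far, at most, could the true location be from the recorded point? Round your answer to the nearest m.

8 m

Rounding to 4 decimal places leaves each coordinate within ±5e-05° of the true value.
North–south component: 5e-05° × 110570 = 5.5285 m.
Longitude error → 5e-05 × 110570 × cos 8.79° = 5e-05 × 110570 × 0.9883 ≈ 5.46357 m.
The two errors are perpendicular, so the maximum displacement is √(5.5285² + 5.46357²) ≈ 7.7727 m.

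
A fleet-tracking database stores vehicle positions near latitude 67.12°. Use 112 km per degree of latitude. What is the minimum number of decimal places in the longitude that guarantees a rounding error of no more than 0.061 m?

At 67.12° one degree of longitude covers 112000 × cos 67.12° ≈ 112000 × 0.3888 ≈ 43545.9 m.
With N decimal places the half-ulp bound is 0.5·10⁻ᴺ°, or 0.5·10⁻ᴺ × 43545.9 m on the ground.
Need 0.5 × 43545.9 × 10⁻ᴺ ≤ 0.061 → 10⁻ᴺ ≤ 2.802e-06, so N ≥ 5.55.
So 6 decimal places suffice (0.0218 m); 5 would allow up to 0.218 m.

6 decimal places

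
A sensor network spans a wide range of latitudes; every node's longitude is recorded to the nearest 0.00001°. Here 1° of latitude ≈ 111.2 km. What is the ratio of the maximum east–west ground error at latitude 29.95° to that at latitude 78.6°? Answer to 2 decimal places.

4.38

Rounding to 5 decimal places leaves the longitude within ±5e-06° of the true value.
At 29.95°: 5e-06° × 111200 × cos 29.95° = 5e-06 × 111200 × 0.8665 ≈ 0.48175 m.
Error at 78.6° = 5e-06° × 111200 × cos 78.6° ≈ 0.556 × 0.1977 = 0.1099 m.
Ratio: 0.48175 / 0.1099 = cos 29.95° / cos 78.6° ≈ 4.3837.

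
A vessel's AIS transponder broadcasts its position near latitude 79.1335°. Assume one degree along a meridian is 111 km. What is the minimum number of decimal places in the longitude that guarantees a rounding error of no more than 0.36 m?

5 decimal places

At 79.1335° one degree of longitude covers 111000 × cos 79.1335° ≈ 111000 × 0.1885 ≈ 20925.9 m.
N decimal places → at most half a unit in the last place, 0.5 × 10⁻ᴺ° = 20925.9/2 × 10⁻ᴺ m.
Setting 10462.9 × 10⁻ᴺ ≤ 0.36 gives 10ᴺ ≥ 2.906e+04, i.e. N ≥ 4.46.
At 4 places the error can reach 1.05 m, but 5 places keeps it to 0.105 m.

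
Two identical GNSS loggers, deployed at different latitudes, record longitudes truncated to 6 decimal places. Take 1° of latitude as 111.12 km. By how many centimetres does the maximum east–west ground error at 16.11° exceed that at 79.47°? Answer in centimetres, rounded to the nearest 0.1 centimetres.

Truncating at 6 decimal places can drop up to a full unit in the last place, so the longitude may be off by as much as 1e-06°.
Error at 16.11° = 1e-06° × 111120 × cos 16.11° ≈ 0.11112 × 0.9607 = 0.10676 m.
At 79.47°: 1e-06° × 111120 × cos 79.47° = 1e-06 × 111120 × 0.1828 ≈ 0.020307 m.
So the lower-latitude error exceeds the higher by 0.10676 − 0.020307 = 0.086449 m.
That is 0.0864492 m = 8.6449 cm.

8.6 centimetres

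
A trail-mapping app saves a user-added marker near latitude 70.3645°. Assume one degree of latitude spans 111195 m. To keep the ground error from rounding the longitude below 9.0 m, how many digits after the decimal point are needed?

At 70.3645° one degree of longitude covers 111195 × cos 70.3645° ≈ 111195 × 0.3360 ≈ 37365.4 m.
N decimal places → at most half a unit in the last place, 0.5 × 10⁻ᴺ° = 37365.4/2 × 10⁻ᴺ m.
Need 0.5 × 37365.4 × 10⁻ᴺ ≤ 9.0 → 10⁻ᴺ ≤ 4.817e-04, so N ≥ 3.32.
N = 3 would give 18.7 m (too coarse); N = 4 gives 1.87 m ≤ 9.0 m.

4 decimal places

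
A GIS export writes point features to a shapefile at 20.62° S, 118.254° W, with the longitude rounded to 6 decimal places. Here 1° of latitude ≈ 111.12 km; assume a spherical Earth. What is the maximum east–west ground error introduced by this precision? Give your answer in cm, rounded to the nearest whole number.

5 cm

Rounding to 6 decimal places leaves the longitude within ±5e-07° of the true value.
Parallels shrink by cos φ, so at 20.62° a degree of longitude is 111120 × 0.9359 ≈ 104001 m.
So at most 5e-07° × 104001 ≈ 0.0520006 m east–west.
That is 0.0520006 m = 5.2001 cm.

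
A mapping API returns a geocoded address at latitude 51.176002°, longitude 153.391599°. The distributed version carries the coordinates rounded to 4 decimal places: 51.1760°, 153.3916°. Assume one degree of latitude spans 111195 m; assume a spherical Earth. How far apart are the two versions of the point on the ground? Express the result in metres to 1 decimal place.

0.2 metres

The latitude changed by +0.000002° and the longitude by -0.000001°.
N–S: 0.000002° × 111195 m/° = 0.22239 m.
E–W at 51.176°: -0.000001° × 111195 × cos 51.176° = -0.000001 × 111195 × 0.6269 ≈ -0.0697115 m.
Distance: √(0.22239² + 0.0697115²) ≈ 0.23306 m.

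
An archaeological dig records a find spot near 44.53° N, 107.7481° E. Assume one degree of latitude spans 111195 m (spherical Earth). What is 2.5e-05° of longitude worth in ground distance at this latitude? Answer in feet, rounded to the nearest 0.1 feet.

6.5 feet

At 44.53° a degree of longitude is 111195 × cos 44.53° ≈ 79269.1 m, so 2.5e-05° corresponds to 1.98173 m.
Converting: 1.98173 m × 3.2808 ft/m ≈ 6.5017 ft.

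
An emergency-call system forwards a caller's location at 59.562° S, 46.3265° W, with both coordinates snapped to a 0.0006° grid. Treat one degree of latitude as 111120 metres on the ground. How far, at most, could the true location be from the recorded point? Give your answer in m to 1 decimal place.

37.4 m

With a 0.0006° grid the true value lies within half a step, ±0.0006°/2 = ±0.0003°, of the stored one.
N–S: 0.0003° × 111120 m/° = 33.336 m.
East–west component at 59.562°: 0.0003° × 111120 × cos 59.562° ≈ 0.0003 × 56294 ≈ 16.8882 m.
Worst case both components are at the extreme and orthogonal: √(33.336² + 16.8882²) ≈ 37.3698 m.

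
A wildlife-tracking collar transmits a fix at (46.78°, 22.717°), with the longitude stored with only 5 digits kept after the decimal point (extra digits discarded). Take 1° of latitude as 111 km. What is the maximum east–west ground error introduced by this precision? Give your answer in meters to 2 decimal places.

Truncating at 5 decimal places can drop up to a full unit in the last place, so the longitude may be off by as much as 1e-05°.
One degree of longitude at 46.78° is 111000 × cos 46.78° ≈ 111000 × 0.6848 = 76013 m.
Maximum E–W displacement: 1e-05 × 76013 = 0.76013 m.

0.76 meters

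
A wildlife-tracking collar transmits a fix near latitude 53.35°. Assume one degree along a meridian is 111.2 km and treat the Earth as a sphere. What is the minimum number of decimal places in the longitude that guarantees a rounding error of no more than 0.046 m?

At 53.35° one degree of longitude covers 111200 × cos 53.35° ≈ 111200 × 0.5969 ≈ 66378.1 m.
N decimal places → at most half a unit in the last place, 0.5 × 10⁻ᴺ° = 66378.1/2 × 10⁻ᴺ m.
Setting 33189 × 10⁻ᴺ ≤ 0.046 gives 10ᴺ ≥ 7.215e+05, i.e. N ≥ 5.86.
N = 5 would give 0.332 m (too coarse); N = 6 gives 0.0332 m ≤ 0.046 m.

6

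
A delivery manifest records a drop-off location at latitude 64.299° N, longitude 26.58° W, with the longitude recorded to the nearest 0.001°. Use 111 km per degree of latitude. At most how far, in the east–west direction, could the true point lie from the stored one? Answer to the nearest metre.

Rounding to 3 decimal places leaves the longitude within ±0.0005° of the true value.
One degree of longitude at 64.299° is 111000 × cos 64.299° ≈ 111000 × 0.4337 = 48137.9 m.
Maximum E–W displacement: 0.0005 × 48137.9 = 24.069 m.

24 metres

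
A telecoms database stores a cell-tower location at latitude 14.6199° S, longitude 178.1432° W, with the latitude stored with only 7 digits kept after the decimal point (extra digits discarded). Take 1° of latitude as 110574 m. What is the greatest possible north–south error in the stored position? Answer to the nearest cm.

Truncating at 7 decimal places can drop up to a full unit in the last place, so the latitude may be off by as much as 1e-07°.
North–south distance: 1e-07° × 110574 m/° = 0.0110574 m.
That is 0.0110574 m = 1.1057 cm.

1 cm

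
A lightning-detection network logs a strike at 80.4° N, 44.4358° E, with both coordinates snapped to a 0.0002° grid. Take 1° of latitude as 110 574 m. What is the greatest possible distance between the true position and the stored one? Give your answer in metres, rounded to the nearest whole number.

With a 0.0002° grid the true value lies within half a step, ±0.0002°/2 = ±0.0001°, of the stored one.
N–S: 0.0001° × 110574 m/° = 11.0574 m.
E–W at 80.4°: 0.0001° × 110574 × cos 80.4° = 0.0001 × 110574 × 0.1668 ≈ 1.84403 m.
Worst case both components are at the extreme and orthogonal: √(11.0574² + 1.84403²) ≈ 11.2101 m.

11 metres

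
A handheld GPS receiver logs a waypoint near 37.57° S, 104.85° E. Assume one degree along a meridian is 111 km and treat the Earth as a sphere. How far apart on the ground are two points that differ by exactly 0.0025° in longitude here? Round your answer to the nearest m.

0.0025° of longitude at 37.57° is 0.0025 × 111000 × cos 37.57° ≈ 0.0025 × 87979.6 = 219.949 m.

220 m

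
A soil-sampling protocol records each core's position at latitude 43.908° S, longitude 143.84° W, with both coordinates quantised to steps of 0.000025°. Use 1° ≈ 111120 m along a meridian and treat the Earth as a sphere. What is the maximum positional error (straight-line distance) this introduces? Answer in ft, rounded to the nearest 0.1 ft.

5.6 ft

With a 0.000025° grid the true value lies within half a step, ±0.000025°/2 = ±1.25e-05°, of the stored one.
North–south component: 1.25e-05° × 111120 = 1.389 m.
Longitude error → 1.25e-05 × 111120 × cos 43.908° = 1.25e-05 × 111120 × 0.7205 ≈ 1.00071 m.
Worst case both components are at the extreme and orthogonal: √(1.389² + 1.00071²) ≈ 1.71194 m.
Converting: 1.71194 m × 3.2808 ft/m ≈ 5.6166 ft.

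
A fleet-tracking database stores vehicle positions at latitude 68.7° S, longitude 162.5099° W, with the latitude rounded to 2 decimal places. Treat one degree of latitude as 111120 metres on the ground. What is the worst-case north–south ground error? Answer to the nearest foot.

1823 feet

Rounding to 2 decimal places leaves the latitude within ±0.005° of the true value.
So the N–S error is at most 0.005 × 111120 = 555.6 m.
Converting: 555.6 m × 3.2808 ft/m ≈ 1822.8 ft.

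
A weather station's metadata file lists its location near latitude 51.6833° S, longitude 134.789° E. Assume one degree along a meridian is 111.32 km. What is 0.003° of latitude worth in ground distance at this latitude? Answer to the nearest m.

334 m

Along a meridian 0.003° is 0.003 × 111320 = 333.96 m.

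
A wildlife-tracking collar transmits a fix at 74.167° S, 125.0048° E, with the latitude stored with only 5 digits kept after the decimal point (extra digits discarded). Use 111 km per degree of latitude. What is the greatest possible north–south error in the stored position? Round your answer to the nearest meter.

1 meters

Truncating at 5 decimal places can drop up to a full unit in the last place, so the latitude may be off by as much as 1e-05°.
Along the meridian that is 1e-05° × 111000 m/° = 1.11 m.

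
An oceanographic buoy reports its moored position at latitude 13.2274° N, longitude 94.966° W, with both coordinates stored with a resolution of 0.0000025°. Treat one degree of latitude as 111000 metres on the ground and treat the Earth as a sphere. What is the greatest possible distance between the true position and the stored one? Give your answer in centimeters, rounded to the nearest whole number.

With a 0.0000025° grid the true value lies within half a step, ±0.0000025°/2 = ±1.25e-06°, of the stored one.
Latitude error → 1.25e-06 × 111000 = 0.13875 m along the meridian.
E–W at 13.2274°: 1.25e-06° × 111000 × cos 13.2274° = 1.25e-06 × 111000 × 0.9735 ≈ 0.135069 m.
The two errors are perpendicular, so the maximum displacement is √(0.13875² + 0.135069²) ≈ 0.193637 m.
That is 0.193637 m = 19.364 cm.

19 centimeters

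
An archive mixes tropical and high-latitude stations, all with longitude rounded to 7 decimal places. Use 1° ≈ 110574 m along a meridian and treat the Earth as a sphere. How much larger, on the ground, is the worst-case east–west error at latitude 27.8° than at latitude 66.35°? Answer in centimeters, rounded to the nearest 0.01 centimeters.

Rounding to 7 decimal places leaves the longitude within ±5e-08° of the true value.
At 27.8°: 5e-08° × 110574 × cos 27.8° = 5e-08 × 110574 × 0.8846 ≈ 0.0048906 m.
At 66.35°: 5e-08° × 110574 × cos 66.35° = 5e-08 × 110574 × 0.4011 ≈ 0.0022178 m.
So the lower-latitude error exceeds the higher by 0.0048906 − 0.0022178 = 0.0026728 m.
That is 0.00267275 m = 0.26728 cm.

0.27 centimeters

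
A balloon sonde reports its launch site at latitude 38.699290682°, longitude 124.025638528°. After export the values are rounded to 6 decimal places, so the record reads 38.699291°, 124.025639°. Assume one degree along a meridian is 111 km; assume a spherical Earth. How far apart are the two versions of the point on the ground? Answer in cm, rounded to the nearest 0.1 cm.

Δlat = 38.699290682 − 38.699291 = -0.000000318°; Δlon = 124.025638528 − 124.025639 = -0.000000472°.
North–south shift: -0.000000318 × 111000 = -0.035298 m.
E–W at 38.6993°: -0.000000472° × 111000 × cos 38.6993° = -0.000000472 × 111000 × 0.7804 ≈ -0.0408887 m.
Hypotenuse of the two orthogonal shifts: √(0.035298² + 0.0408887²) = 0.054017 m.
That is 0.054017 m = 5.4017 cm.

5.4 cm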